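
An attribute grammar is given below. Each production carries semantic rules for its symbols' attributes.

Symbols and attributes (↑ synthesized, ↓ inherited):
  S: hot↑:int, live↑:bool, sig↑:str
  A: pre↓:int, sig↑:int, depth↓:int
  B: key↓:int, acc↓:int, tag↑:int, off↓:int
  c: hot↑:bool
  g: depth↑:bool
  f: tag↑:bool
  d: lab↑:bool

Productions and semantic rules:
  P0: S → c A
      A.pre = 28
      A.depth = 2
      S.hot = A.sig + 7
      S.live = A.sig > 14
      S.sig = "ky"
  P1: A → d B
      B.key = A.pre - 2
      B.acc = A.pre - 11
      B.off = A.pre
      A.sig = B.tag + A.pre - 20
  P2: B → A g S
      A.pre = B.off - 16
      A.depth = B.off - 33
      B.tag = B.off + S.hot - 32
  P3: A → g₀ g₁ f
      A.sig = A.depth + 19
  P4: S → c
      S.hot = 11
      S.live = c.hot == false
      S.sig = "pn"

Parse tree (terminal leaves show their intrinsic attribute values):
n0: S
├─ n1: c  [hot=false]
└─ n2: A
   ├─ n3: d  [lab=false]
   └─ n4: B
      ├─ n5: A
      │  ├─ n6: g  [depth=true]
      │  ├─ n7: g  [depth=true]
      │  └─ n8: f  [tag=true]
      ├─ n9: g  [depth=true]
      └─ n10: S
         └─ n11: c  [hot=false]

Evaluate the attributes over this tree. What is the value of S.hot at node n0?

22

1. n1.hot = false  [terminal]
2. n2.pre = 28  [28]
3. n2.depth = 2  [2]
4. n3.lab = false  [terminal]
5. n4.key = 26  [A.pre - 2]
6. n4.acc = 17  [A.pre - 11]
7. n4.off = 28  [A.pre]
8. n5.pre = 12  [B.off - 16]
9. n5.depth = -5  [B.off - 33]
10. n6.depth = true  [terminal]
11. n7.depth = true  [terminal]
12. n8.tag = true  [terminal]
13. n5.sig = 14  [A.depth + 19]
14. n9.depth = true  [terminal]
15. n11.hot = false  [terminal]
16. n10.hot = 11  [11]
17. n10.live = true  [c.hot == false]
18. n10.sig = "pn"  ["pn"]
19. n4.tag = 7  [B.off + S.hot - 32]
20. n2.sig = 15  [B.tag + A.pre - 20]
21. n0.hot = 22  [A.sig + 7]
22. n0.live = true  [A.sig > 14]
23. n0.sig = "ky"  ["ky"]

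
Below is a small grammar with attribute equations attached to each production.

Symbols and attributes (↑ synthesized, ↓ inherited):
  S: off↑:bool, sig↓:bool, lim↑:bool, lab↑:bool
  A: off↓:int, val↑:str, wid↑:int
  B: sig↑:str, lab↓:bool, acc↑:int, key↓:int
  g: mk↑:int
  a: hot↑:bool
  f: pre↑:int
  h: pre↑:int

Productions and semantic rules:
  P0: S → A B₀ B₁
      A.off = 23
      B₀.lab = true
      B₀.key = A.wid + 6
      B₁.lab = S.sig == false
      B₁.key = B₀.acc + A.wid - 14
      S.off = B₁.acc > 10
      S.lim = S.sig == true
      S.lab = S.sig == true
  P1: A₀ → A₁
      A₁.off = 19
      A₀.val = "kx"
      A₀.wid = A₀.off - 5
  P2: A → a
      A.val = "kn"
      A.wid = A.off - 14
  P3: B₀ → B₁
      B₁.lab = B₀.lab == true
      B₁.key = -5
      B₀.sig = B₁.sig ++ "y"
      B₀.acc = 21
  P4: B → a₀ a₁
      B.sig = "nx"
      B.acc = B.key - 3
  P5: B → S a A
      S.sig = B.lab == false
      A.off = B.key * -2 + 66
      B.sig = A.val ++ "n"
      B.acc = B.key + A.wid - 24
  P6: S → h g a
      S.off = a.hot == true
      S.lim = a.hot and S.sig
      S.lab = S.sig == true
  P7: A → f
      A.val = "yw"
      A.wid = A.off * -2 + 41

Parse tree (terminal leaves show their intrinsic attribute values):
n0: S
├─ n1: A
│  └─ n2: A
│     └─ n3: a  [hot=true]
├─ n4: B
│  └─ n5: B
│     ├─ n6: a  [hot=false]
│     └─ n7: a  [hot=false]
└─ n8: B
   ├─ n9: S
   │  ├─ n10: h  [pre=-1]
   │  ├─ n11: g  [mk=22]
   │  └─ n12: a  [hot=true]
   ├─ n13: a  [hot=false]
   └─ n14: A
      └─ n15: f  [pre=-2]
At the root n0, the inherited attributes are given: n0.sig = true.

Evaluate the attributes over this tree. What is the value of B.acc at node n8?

10

1. n0.sig = true  [given at root]
2. n1.off = 23  [23]
3. n2.off = 19  [19]
4. n3.hot = true  [terminal]
5. n2.val = "kn"  ["kn"]
6. n2.wid = 5  [A.off - 14]
7. n1.val = "kx"  ["kx"]
8. n1.wid = 18  [A₀.off - 5]
9. n4.lab = true  [true]
10. n4.key = 24  [A.wid + 6]
11. n5.lab = true  [B₀.lab == true]
12. n5.key = -5  [-5]
13. n6.hot = false  [terminal]
14. n7.hot = false  [terminal]
15. n5.sig = "nx"  ["nx"]
16. n5.acc = -8  [B.key - 3]
17. n4.sig = "nxy"  [B₁.sig ++ "y"]
18. n4.acc = 21  [21]
19. n8.lab = false  [S.sig == false]
20. n8.key = 25  [B₀.acc + A.wid - 14]
21. n9.sig = true  [B.lab == false]
22. n10.pre = -1  [terminal]
23. n11.mk = 22  [terminal]
24. n12.hot = true  [terminal]
25. n9.off = true  [a.hot == true]
26. n9.lim = true  [a.hot and S.sig]
27. n9.lab = true  [S.sig == true]
28. n13.hot = false  [terminal]
29. n14.off = 16  [B.key * -2 + 66]
30. n15.pre = -2  [terminal]
31. n14.val = "yw"  ["yw"]
32. n14.wid = 9  [A.off * -2 + 41]
33. n8.sig = "ywn"  [A.val ++ "n"]
34. n8.acc = 10  [B.key + A.wid - 24]
35. n0.off = false  [B₁.acc > 10]
36. n0.lim = true  [S.sig == true]
37. n0.lab = true  [S.sig == true]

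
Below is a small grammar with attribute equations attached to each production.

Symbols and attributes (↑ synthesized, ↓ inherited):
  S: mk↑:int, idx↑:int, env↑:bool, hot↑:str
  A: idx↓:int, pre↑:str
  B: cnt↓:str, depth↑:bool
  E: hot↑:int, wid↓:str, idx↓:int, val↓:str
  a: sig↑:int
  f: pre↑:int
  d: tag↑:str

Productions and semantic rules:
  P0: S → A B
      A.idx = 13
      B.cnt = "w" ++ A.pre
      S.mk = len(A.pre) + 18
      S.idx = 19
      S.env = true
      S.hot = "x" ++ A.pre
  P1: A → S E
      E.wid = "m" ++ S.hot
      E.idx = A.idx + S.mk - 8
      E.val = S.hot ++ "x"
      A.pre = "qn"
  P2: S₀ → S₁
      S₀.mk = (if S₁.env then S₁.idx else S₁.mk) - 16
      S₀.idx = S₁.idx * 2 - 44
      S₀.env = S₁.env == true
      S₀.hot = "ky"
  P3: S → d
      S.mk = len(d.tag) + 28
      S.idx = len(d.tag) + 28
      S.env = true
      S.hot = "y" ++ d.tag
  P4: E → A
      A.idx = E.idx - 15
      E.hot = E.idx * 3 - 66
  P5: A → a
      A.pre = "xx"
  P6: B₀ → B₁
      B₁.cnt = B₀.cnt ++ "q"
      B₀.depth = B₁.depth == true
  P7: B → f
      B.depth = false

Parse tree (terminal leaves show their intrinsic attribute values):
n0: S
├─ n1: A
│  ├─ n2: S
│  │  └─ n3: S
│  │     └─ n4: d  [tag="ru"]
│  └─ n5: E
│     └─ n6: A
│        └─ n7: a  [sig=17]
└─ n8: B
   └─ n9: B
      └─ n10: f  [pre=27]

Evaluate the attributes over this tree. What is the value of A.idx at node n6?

1. n1.idx = 13  [13]
2. n4.tag = "ru"  [terminal]
3. n3.mk = 30  [len(d.tag) + 28]
4. n3.idx = 30  [len(d.tag) + 28]
5. n3.env = true  [true]
6. n3.hot = "yru"  ["y" ++ d.tag]
7. n2.mk = 14  [(if S₁.env then S₁.idx else S₁.mk) - 16]
8. n2.idx = 16  [S₁.idx * 2 - 44]
9. n2.env = true  [S₁.env == true]
10. n2.hot = "ky"  ["ky"]
11. n5.wid = "mky"  ["m" ++ S.hot]
12. n5.idx = 19  [A.idx + S.mk - 8]
13. n5.val = "kyx"  [S.hot ++ "x"]
14. n6.idx = 4  [E.idx - 15]
15. n7.sig = 17  [terminal]
16. n6.pre = "xx"  ["xx"]
17. n5.hot = -9  [E.idx * 3 - 66]
18. n1.pre = "qn"  ["qn"]
19. n8.cnt = "wqn"  ["w" ++ A.pre]
20. n9.cnt = "wqnq"  [B₀.cnt ++ "q"]
21. n10.pre = 27  [terminal]
22. n9.depth = false  [false]
23. n8.depth = false  [B₁.depth == true]
24. n0.mk = 20  [len(A.pre) + 18]
25. n0.idx = 19  [19]
26. n0.env = true  [true]
27. n0.hot = "xqn"  ["x" ++ A.pre]

4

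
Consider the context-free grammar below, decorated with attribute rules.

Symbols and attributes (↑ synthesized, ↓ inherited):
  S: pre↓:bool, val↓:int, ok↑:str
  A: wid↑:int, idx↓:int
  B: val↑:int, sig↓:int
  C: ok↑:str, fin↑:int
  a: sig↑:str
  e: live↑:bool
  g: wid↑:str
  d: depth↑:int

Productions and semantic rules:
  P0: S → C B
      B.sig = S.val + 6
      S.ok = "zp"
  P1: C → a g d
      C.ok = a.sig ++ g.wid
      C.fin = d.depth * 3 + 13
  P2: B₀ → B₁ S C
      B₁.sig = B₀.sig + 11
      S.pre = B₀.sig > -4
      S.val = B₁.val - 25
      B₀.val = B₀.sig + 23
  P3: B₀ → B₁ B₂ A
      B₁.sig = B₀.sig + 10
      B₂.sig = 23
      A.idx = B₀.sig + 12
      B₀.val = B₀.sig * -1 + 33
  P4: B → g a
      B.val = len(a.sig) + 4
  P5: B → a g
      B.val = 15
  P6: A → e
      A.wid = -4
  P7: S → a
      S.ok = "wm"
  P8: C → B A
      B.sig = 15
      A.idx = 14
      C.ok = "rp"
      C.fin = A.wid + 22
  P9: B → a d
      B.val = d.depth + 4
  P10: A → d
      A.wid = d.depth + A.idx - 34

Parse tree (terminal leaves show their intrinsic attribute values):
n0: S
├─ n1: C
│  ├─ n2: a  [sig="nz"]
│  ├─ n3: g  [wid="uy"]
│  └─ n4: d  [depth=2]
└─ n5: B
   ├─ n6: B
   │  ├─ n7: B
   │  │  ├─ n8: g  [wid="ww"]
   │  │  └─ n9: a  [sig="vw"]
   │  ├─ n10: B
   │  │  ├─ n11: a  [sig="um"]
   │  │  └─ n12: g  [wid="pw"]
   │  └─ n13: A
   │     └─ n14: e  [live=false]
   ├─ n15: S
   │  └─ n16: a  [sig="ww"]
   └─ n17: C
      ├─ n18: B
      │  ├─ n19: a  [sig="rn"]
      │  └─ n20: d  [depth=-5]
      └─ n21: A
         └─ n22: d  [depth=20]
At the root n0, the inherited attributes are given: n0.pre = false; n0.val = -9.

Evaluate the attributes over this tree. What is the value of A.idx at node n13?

20

1. n0.pre = false  [given at root]
2. n0.val = -9  [given at root]
3. n2.sig = "nz"  [terminal]
4. n3.wid = "uy"  [terminal]
5. n4.depth = 2  [terminal]
6. n1.ok = "nzuy"  [a.sig ++ g.wid]
7. n1.fin = 19  [d.depth * 3 + 13]
8. n5.sig = -3  [S.val + 6]
9. n6.sig = 8  [B₀.sig + 11]
10. n7.sig = 18  [B₀.sig + 10]
11. n8.wid = "ww"  [terminal]
12. n9.sig = "vw"  [terminal]
13. n7.val = 6  [len(a.sig) + 4]
14. n10.sig = 23  [23]
15. n11.sig = "um"  [terminal]
16. n12.wid = "pw"  [terminal]
17. n10.val = 15  [15]
18. n13.idx = 20  [B₀.sig + 12]
19. n14.live = false  [terminal]
20. n13.wid = -4  [-4]
21. n6.val = 25  [B₀.sig * -1 + 33]
22. n15.pre = true  [B₀.sig > -4]
23. n15.val = 0  [B₁.val - 25]
24. n16.sig = "ww"  [terminal]
25. n15.ok = "wm"  ["wm"]
26. n18.sig = 15  [15]
27. n19.sig = "rn"  [terminal]
28. n20.depth = -5  [terminal]
29. n18.val = -1  [d.depth + 4]
30. n21.idx = 14  [14]
31. n22.depth = 20  [terminal]
32. n21.wid = 0  [d.depth + A.idx - 34]
33. n17.ok = "rp"  ["rp"]
34. n17.fin = 22  [A.wid + 22]
35. n5.val = 20  [B₀.sig + 23]
36. n0.ok = "zp"  ["zp"]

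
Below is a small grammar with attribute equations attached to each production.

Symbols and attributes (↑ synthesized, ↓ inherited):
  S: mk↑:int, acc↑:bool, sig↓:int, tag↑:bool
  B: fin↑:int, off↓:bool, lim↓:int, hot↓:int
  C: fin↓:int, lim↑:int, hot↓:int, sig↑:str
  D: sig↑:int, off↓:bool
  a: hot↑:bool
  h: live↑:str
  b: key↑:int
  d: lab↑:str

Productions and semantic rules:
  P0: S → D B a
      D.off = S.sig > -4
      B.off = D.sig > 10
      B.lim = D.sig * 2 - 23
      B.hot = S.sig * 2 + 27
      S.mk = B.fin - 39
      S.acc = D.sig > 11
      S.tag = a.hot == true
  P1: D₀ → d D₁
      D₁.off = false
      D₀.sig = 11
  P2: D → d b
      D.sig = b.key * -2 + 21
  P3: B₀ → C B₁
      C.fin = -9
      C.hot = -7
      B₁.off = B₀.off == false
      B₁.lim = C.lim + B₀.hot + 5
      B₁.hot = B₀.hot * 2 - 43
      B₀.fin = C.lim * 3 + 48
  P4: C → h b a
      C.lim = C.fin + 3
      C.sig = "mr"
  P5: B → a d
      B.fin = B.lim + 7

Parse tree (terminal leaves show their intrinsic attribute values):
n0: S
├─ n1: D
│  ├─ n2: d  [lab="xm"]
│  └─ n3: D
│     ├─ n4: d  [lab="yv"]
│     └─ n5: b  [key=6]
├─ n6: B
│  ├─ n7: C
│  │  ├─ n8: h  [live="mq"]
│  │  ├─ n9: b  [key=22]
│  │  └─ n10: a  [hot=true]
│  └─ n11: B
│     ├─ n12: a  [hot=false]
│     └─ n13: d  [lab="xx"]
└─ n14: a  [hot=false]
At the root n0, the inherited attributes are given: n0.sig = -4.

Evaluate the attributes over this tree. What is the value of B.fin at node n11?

1. n0.sig = -4  [given at root]
2. n1.off = false  [S.sig > -4]
3. n2.lab = "xm"  [terminal]
4. n3.off = false  [false]
5. n4.lab = "yv"  [terminal]
6. n5.key = 6  [terminal]
7. n3.sig = 9  [b.key * -2 + 21]
8. n1.sig = 11  [11]
9. n6.off = true  [D.sig > 10]
10. n6.lim = -1  [D.sig * 2 - 23]
11. n6.hot = 19  [S.sig * 2 + 27]
12. n7.fin = -9  [-9]
13. n7.hot = -7  [-7]
14. n8.live = "mq"  [terminal]
15. n9.key = 22  [terminal]
16. n10.hot = true  [terminal]
17. n7.lim = -6  [C.fin + 3]
18. n7.sig = "mr"  ["mr"]
19. n11.off = false  [B₀.off == false]
20. n11.lim = 18  [C.lim + B₀.hot + 5]
21. n11.hot = -5  [B₀.hot * 2 - 43]
22. n12.hot = false  [terminal]
23. n13.lab = "xx"  [terminal]
24. n11.fin = 25  [B.lim + 7]
25. n6.fin = 30  [C.lim * 3 + 48]
26. n14.hot = false  [terminal]
27. n0.mk = -9  [B.fin - 39]
28. n0.acc = false  [D.sig > 11]
29. n0.tag = false  [a.hot == true]

25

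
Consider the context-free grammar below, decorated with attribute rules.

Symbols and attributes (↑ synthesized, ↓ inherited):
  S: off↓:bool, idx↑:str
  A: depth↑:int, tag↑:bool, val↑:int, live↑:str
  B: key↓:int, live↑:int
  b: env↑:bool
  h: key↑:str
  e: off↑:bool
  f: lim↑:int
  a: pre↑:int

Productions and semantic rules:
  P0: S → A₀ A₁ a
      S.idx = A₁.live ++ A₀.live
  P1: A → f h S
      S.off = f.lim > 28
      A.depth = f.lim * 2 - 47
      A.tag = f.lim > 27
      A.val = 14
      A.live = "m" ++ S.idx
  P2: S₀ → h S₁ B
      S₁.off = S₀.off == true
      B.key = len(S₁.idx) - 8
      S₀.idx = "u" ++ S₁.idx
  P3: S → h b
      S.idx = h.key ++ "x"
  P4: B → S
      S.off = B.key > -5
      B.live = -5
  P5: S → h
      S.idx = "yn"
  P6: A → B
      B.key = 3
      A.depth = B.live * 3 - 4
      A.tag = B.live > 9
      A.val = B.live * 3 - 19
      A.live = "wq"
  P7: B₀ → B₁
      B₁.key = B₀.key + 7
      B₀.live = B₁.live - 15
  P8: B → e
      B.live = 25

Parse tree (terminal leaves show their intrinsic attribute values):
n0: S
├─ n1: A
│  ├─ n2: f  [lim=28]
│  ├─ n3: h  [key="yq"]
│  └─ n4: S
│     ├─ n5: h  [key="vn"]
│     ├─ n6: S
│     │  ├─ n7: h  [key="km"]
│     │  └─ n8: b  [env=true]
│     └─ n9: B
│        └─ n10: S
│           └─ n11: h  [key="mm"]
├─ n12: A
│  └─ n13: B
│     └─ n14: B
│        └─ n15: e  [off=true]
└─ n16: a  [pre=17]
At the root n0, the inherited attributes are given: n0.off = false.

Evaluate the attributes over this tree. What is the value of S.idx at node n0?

1. n0.off = false  [given at root]
2. n2.lim = 28  [terminal]
3. n3.key = "yq"  [terminal]
4. n4.off = false  [f.lim > 28]
5. n5.key = "vn"  [terminal]
6. n6.off = false  [S₀.off == true]
7. n7.key = "km"  [terminal]
8. n8.env = true  [terminal]
9. n6.idx = "kmx"  [h.key ++ "x"]
10. n9.key = -5  [len(S₁.idx) - 8]
11. n10.off = false  [B.key > -5]
12. n11.key = "mm"  [terminal]
13. n10.idx = "yn"  ["yn"]
14. n9.live = -5  [-5]
15. n4.idx = "ukmx"  ["u" ++ S₁.idx]
16. n1.depth = 9  [f.lim * 2 - 47]
17. n1.tag = true  [f.lim > 27]
18. n1.val = 14  [14]
19. n1.live = "mukmx"  ["m" ++ S.idx]
20. n13.key = 3  [3]
21. n14.key = 10  [B₀.key + 7]
22. n15.off = true  [terminal]
23. n14.live = 25  [25]
24. n13.live = 10  [B₁.live - 15]
25. n12.depth = 26  [B.live * 3 - 4]
26. n12.tag = true  [B.live > 9]
27. n12.val = 11  [B.live * 3 - 19]
28. n12.live = "wq"  ["wq"]
29. n16.pre = 17  [terminal]
30. n0.idx = "wqmukmx"  [A₁.live ++ A₀.live]

"wqmukmx"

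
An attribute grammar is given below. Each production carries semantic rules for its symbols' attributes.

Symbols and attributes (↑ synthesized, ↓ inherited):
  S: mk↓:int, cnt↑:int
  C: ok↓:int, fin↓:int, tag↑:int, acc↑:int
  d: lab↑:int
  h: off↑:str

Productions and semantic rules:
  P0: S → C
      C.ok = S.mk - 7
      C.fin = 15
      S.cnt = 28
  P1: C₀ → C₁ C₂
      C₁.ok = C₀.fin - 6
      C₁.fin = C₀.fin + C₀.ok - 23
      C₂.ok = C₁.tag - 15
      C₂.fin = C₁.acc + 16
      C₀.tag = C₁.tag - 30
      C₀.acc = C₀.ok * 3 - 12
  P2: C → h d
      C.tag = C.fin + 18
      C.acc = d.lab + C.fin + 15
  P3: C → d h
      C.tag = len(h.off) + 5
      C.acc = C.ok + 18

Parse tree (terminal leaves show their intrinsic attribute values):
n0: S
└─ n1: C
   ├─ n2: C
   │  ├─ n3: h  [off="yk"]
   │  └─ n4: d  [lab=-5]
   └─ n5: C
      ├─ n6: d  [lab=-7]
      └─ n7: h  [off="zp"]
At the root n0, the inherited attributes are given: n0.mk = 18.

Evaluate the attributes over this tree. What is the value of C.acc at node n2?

1. n0.mk = 18  [given at root]
2. n1.ok = 11  [S.mk - 7]
3. n1.fin = 15  [15]
4. n2.ok = 9  [C₀.fin - 6]
5. n2.fin = 3  [C₀.fin + C₀.ok - 23]
6. n3.off = "yk"  [terminal]
7. n4.lab = -5  [terminal]
8. n2.tag = 21  [C.fin + 18]
9. n2.acc = 13  [d.lab + C.fin + 15]
10. n5.ok = 6  [C₁.tag - 15]
11. n5.fin = 29  [C₁.acc + 16]
12. n6.lab = -7  [terminal]
13. n7.off = "zp"  [terminal]
14. n5.tag = 7  [len(h.off) + 5]
15. n5.acc = 24  [C.ok + 18]
16. n1.tag = -9  [C₁.tag - 30]
17. n1.acc = 21  [C₀.ok * 3 - 12]
18. n0.cnt = 28  [28]

13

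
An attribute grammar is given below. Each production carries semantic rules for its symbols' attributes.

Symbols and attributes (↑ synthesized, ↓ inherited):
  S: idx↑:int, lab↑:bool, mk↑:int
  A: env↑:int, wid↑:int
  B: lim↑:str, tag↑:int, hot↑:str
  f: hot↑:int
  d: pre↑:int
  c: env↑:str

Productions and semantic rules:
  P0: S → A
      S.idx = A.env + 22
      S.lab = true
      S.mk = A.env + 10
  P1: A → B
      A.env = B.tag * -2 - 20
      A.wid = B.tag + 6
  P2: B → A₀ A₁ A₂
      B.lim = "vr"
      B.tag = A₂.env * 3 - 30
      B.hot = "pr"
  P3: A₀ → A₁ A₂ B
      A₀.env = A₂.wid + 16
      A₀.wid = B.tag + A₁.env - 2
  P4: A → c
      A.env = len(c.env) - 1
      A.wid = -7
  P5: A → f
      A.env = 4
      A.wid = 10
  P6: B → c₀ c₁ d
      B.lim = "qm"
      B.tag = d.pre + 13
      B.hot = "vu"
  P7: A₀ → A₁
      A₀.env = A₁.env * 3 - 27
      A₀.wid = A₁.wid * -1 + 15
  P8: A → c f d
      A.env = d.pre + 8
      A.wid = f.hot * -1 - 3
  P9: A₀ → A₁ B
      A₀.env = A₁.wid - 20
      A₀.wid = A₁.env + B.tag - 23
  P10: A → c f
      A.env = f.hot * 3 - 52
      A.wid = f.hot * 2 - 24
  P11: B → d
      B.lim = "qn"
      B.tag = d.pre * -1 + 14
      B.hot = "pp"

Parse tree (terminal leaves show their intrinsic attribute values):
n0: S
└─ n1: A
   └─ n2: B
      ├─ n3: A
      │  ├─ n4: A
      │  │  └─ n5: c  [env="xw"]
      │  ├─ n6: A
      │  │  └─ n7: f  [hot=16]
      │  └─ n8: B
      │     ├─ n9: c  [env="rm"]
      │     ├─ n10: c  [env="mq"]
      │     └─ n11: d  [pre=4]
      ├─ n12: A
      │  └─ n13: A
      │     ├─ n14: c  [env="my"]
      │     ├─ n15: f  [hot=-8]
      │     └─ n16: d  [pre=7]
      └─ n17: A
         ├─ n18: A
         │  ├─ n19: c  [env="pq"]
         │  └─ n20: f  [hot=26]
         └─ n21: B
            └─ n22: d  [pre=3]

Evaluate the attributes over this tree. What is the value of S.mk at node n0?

1. n5.env = "xw"  [terminal]
2. n4.env = 1  [len(c.env) - 1]
3. n4.wid = -7  [-7]
4. n7.hot = 16  [terminal]
5. n6.env = 4  [4]
6. n6.wid = 10  [10]
7. n9.env = "rm"  [terminal]
8. n10.env = "mq"  [terminal]
9. n11.pre = 4  [terminal]
10. n8.lim = "qm"  ["qm"]
11. n8.tag = 17  [d.pre + 13]
12. n8.hot = "vu"  ["vu"]
13. n3.env = 26  [A₂.wid + 16]
14. n3.wid = 16  [B.tag + A₁.env - 2]
15. n14.env = "my"  [terminal]
16. n15.hot = -8  [terminal]
17. n16.pre = 7  [terminal]
18. n13.env = 15  [d.pre + 8]
19. n13.wid = 5  [f.hot * -1 - 3]
20. n12.env = 18  [A₁.env * 3 - 27]
21. n12.wid = 10  [A₁.wid * -1 + 15]
22. n19.env = "pq"  [terminal]
23. n20.hot = 26  [terminal]
24. n18.env = 26  [f.hot * 3 - 52]
25. n18.wid = 28  [f.hot * 2 - 24]
26. n22.pre = 3  [terminal]
27. n21.lim = "qn"  ["qn"]
28. n21.tag = 11  [d.pre * -1 + 14]
29. n21.hot = "pp"  ["pp"]
30. n17.env = 8  [A₁.wid - 20]
31. n17.wid = 14  [A₁.env + B.tag - 23]
32. n2.lim = "vr"  ["vr"]
33. n2.tag = -6  [A₂.env * 3 - 30]
34. n2.hot = "pr"  ["pr"]
35. n1.env = -8  [B.tag * -2 - 20]
36. n1.wid = 0  [B.tag + 6]
37. n0.idx = 14  [A.env + 22]
38. n0.lab = true  [true]
39. n0.mk = 2  [A.env + 10]

2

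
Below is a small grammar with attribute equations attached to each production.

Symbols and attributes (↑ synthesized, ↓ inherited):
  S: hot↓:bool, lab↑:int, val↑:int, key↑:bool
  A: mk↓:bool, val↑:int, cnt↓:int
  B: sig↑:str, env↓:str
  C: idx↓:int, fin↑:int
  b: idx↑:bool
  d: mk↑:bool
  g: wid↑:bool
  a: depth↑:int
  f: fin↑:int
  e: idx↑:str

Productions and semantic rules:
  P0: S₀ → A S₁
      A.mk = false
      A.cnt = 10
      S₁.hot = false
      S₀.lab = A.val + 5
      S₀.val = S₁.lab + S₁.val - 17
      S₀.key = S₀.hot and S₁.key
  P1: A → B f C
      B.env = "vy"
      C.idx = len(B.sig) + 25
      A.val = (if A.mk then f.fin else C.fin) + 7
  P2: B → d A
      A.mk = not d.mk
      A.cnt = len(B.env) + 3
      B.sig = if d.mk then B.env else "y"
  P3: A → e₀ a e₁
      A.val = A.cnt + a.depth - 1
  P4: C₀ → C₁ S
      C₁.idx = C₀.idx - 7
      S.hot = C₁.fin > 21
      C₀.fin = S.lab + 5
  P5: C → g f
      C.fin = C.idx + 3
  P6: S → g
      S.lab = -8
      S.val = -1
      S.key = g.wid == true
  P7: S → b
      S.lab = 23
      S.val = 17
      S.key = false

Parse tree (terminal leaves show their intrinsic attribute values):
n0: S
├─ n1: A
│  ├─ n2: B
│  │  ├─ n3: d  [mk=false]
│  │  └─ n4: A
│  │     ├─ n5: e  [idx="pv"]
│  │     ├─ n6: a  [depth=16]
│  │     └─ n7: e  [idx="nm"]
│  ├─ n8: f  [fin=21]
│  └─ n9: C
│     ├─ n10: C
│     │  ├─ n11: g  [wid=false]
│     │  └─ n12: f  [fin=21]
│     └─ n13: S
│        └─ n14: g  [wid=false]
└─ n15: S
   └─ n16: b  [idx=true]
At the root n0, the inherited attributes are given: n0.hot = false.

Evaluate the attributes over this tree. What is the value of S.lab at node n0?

1. n0.hot = false  [given at root]
2. n1.mk = false  [false]
3. n1.cnt = 10  [10]
4. n2.env = "vy"  ["vy"]
5. n3.mk = false  [terminal]
6. n4.mk = true  [not d.mk]
7. n4.cnt = 5  [len(B.env) + 3]
8. n5.idx = "pv"  [terminal]
9. n6.depth = 16  [terminal]
10. n7.idx = "nm"  [terminal]
11. n4.val = 20  [A.cnt + a.depth - 1]
12. n2.sig = "y"  [if d.mk then B.env else "y"]
13. n8.fin = 21  [terminal]
14. n9.idx = 26  [len(B.sig) + 25]
15. n10.idx = 19  [C₀.idx - 7]
16. n11.wid = false  [terminal]
17. n12.fin = 21  [terminal]
18. n10.fin = 22  [C.idx + 3]
19. n13.hot = true  [C₁.fin > 21]
20. n14.wid = false  [terminal]
21. n13.lab = -8  [-8]
22. n13.val = -1  [-1]
23. n13.key = false  [g.wid == true]
24. n9.fin = -3  [S.lab + 5]
25. n1.val = 4  [(if A.mk then f.fin else C.fin) + 7]
26. n15.hot = false  [false]
27. n16.idx = true  [terminal]
28. n15.lab = 23  [23]
29. n15.val = 17  [17]
30. n15.key = false  [false]
31. n0.lab = 9  [A.val + 5]
32. n0.val = 23  [S₁.lab + S₁.val - 17]
33. n0.key = false  [S₀.hot and S₁.key]

9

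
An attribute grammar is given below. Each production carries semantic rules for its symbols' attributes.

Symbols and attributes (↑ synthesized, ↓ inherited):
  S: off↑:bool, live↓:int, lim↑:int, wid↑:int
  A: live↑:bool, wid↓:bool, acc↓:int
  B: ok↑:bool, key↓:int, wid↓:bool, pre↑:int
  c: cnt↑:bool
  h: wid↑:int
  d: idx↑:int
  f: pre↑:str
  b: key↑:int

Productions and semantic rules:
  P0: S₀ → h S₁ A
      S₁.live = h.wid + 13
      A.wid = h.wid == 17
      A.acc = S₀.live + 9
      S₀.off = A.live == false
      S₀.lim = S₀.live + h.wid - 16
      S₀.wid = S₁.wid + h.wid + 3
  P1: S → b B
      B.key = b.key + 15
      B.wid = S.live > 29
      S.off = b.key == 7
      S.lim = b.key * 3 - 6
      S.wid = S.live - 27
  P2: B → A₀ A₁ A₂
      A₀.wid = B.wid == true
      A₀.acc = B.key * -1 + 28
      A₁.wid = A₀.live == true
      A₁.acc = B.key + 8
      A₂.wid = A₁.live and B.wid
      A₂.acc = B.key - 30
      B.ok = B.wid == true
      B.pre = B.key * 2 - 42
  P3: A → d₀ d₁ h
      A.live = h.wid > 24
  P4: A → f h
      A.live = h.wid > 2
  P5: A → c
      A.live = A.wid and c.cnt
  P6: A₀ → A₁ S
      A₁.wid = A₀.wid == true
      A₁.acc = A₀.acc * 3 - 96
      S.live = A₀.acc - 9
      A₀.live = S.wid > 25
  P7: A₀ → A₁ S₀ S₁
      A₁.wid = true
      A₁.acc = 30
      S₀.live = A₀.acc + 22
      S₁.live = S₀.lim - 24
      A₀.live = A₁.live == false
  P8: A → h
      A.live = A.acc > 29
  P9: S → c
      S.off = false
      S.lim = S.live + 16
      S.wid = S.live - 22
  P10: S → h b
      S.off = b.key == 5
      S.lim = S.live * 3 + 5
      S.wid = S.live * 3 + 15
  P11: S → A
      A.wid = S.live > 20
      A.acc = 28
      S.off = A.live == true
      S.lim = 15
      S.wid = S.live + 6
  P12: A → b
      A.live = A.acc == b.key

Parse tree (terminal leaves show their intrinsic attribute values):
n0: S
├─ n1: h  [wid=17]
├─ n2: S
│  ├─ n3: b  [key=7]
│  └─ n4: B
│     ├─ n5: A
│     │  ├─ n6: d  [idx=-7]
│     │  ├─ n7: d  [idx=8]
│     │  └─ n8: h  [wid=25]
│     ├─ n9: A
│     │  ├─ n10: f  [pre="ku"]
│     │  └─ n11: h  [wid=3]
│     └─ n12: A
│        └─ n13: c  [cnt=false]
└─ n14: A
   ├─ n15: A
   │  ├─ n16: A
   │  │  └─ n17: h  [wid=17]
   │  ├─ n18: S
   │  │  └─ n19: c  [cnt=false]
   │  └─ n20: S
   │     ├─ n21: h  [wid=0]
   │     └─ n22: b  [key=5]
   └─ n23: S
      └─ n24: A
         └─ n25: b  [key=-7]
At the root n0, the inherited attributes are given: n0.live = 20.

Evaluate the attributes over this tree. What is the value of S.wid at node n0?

23

1. n0.live = 20  [given at root]
2. n1.wid = 17  [terminal]
3. n2.live = 30  [h.wid + 13]
4. n3.key = 7  [terminal]
5. n4.key = 22  [b.key + 15]
6. n4.wid = true  [S.live > 29]
7. n5.wid = true  [B.wid == true]
8. n5.acc = 6  [B.key * -1 + 28]
9. n6.idx = -7  [terminal]
10. n7.idx = 8  [terminal]
11. n8.wid = 25  [terminal]
12. n5.live = true  [h.wid > 24]
13. n9.wid = true  [A₀.live == true]
14. n9.acc = 30  [B.key + 8]
15. n10.pre = "ku"  [terminal]
16. n11.wid = 3  [terminal]
17. n9.live = true  [h.wid > 2]
18. n12.wid = true  [A₁.live and B.wid]
19. n12.acc = -8  [B.key - 30]
20. n13.cnt = false  [terminal]
21. n12.live = false  [A.wid and c.cnt]
22. n4.ok = true  [B.wid == true]
23. n4.pre = 2  [B.key * 2 - 42]
24. n2.off = true  [b.key == 7]
25. n2.lim = 15  [b.key * 3 - 6]
26. n2.wid = 3  [S.live - 27]
27. n14.wid = true  [h.wid == 17]
28. n14.acc = 29  [S₀.live + 9]
29. n15.wid = true  [A₀.wid == true]
30. n15.acc = -9  [A₀.acc * 3 - 96]
31. n16.wid = true  [true]
32. n16.acc = 30  [30]
33. n17.wid = 17  [terminal]
34. n16.live = true  [A.acc > 29]
35. n18.live = 13  [A₀.acc + 22]
36. n19.cnt = false  [terminal]
37. n18.off = false  [false]
38. n18.lim = 29  [S.live + 16]
39. n18.wid = -9  [S.live - 22]
40. n20.live = 5  [S₀.lim - 24]
41. n21.wid = 0  [terminal]
42. n22.key = 5  [terminal]
43. n20.off = true  [b.key == 5]
44. n20.lim = 20  [S.live * 3 + 5]
45. n20.wid = 30  [S.live * 3 + 15]
46. n15.live = false  [A₁.live == false]
47. n23.live = 20  [A₀.acc - 9]
48. n24.wid = false  [S.live > 20]
49. n24.acc = 28  [28]
50. n25.key = -7  [terminal]
51. n24.live = false  [A.acc == b.key]
52. n23.off = false  [A.live == true]
53. n23.lim = 15  [15]
54. n23.wid = 26  [S.live + 6]
55. n14.live = true  [S.wid > 25]
56. n0.off = false  [A.live == false]
57. n0.lim = 21  [S₀.live + h.wid - 16]
58. n0.wid = 23  [S₁.wid + h.wid + 3]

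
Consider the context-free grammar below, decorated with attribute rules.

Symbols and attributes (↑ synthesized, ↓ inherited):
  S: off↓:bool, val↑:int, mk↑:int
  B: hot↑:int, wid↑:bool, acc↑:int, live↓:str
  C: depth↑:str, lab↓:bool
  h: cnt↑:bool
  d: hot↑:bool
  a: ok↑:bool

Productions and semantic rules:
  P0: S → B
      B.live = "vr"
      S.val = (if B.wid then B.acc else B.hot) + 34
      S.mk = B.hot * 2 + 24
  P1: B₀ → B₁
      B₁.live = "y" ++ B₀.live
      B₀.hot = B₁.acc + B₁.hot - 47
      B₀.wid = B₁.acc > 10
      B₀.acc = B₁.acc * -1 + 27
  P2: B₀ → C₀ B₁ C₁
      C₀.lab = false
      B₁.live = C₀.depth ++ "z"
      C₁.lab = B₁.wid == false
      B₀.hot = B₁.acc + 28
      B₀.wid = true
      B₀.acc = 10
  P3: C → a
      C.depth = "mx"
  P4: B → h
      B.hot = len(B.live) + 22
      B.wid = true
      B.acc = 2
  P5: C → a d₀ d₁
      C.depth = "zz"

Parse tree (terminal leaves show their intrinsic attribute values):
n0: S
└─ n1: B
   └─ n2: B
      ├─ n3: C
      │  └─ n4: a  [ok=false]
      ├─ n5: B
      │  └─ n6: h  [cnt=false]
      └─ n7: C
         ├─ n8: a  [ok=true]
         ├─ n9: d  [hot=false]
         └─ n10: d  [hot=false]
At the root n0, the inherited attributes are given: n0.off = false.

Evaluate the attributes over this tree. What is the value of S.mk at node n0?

1. n0.off = false  [given at root]
2. n1.live = "vr"  ["vr"]
3. n2.live = "yvr"  ["y" ++ B₀.live]
4. n3.lab = false  [false]
5. n4.ok = false  [terminal]
6. n3.depth = "mx"  ["mx"]
7. n5.live = "mxz"  [C₀.depth ++ "z"]
8. n6.cnt = false  [terminal]
9. n5.hot = 25  [len(B.live) + 22]
10. n5.wid = true  [true]
11. n5.acc = 2  [2]
12. n7.lab = false  [B₁.wid == false]
13. n8.ok = true  [terminal]
14. n9.hot = false  [terminal]
15. n10.hot = false  [terminal]
16. n7.depth = "zz"  ["zz"]
17. n2.hot = 30  [B₁.acc + 28]
18. n2.wid = true  [true]
19. n2.acc = 10  [10]
20. n1.hot = -7  [B₁.acc + B₁.hot - 47]
21. n1.wid = false  [B₁.acc > 10]
22. n1.acc = 17  [B₁.acc * -1 + 27]
23. n0.val = 27  [(if B.wid then B.acc else B.hot) + 34]
24. n0.mk = 10  [B.hot * 2 + 24]

10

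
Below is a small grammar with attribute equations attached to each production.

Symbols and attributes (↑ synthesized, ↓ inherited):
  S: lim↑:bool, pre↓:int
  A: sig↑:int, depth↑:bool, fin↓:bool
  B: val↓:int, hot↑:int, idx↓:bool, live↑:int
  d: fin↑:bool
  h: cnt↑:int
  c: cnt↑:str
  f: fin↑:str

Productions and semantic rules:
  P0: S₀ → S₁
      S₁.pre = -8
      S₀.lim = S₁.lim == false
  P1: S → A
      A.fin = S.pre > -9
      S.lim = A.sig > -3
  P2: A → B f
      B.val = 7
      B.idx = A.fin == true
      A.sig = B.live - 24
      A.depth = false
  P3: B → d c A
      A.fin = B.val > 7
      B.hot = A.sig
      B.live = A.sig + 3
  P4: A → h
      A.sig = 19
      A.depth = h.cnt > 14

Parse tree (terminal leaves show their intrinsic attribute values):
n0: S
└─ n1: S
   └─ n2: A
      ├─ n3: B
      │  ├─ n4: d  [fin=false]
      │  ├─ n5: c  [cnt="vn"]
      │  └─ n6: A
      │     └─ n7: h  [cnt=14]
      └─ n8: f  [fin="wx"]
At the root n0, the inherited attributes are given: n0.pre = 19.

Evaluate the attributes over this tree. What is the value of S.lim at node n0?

false

1. n0.pre = 19  [given at root]
2. n1.pre = -8  [-8]
3. n2.fin = true  [S.pre > -9]
4. n3.val = 7  [7]
5. n3.idx = true  [A.fin == true]
6. n4.fin = false  [terminal]
7. n5.cnt = "vn"  [terminal]
8. n6.fin = false  [B.val > 7]
9. n7.cnt = 14  [terminal]
10. n6.sig = 19  [19]
11. n6.depth = false  [h.cnt > 14]
12. n3.hot = 19  [A.sig]
13. n3.live = 22  [A.sig + 3]
14. n8.fin = "wx"  [terminal]
15. n2.sig = -2  [B.live - 24]
16. n2.depth = false  [false]
17. n1.lim = true  [A.sig > -3]
18. n0.lim = false  [S₁.lim == false]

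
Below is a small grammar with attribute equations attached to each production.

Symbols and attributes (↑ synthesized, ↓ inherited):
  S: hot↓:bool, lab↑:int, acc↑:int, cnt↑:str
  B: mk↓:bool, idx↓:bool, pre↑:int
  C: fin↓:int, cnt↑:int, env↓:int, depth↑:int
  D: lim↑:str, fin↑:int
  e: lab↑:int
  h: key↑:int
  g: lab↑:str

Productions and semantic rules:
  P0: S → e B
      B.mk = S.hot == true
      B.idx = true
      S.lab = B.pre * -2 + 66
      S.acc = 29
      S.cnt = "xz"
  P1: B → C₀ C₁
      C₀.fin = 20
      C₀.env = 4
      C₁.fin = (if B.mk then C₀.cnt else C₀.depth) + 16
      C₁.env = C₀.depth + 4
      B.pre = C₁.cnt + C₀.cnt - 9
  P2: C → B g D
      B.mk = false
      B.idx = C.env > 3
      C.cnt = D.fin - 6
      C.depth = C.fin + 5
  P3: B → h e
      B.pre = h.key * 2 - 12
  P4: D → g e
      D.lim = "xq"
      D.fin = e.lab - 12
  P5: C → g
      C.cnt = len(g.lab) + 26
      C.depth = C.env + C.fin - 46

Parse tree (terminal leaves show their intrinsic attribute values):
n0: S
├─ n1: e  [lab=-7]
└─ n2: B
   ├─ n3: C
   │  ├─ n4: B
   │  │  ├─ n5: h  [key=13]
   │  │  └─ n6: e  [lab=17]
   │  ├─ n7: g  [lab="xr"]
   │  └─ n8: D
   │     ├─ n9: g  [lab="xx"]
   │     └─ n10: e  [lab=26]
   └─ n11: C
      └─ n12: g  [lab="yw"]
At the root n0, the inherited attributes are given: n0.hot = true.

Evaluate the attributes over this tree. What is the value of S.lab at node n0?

12

1. n0.hot = true  [given at root]
2. n1.lab = -7  [terminal]
3. n2.mk = true  [S.hot == true]
4. n2.idx = true  [true]
5. n3.fin = 20  [20]
6. n3.env = 4  [4]
7. n4.mk = false  [false]
8. n4.idx = true  [C.env > 3]
9. n5.key = 13  [terminal]
10. n6.lab = 17  [terminal]
11. n4.pre = 14  [h.key * 2 - 12]
12. n7.lab = "xr"  [terminal]
13. n9.lab = "xx"  [terminal]
14. n10.lab = 26  [terminal]
15. n8.lim = "xq"  ["xq"]
16. n8.fin = 14  [e.lab - 12]
17. n3.cnt = 8  [D.fin - 6]
18. n3.depth = 25  [C.fin + 5]
19. n11.fin = 24  [(if B.mk then C₀.cnt else C₀.depth) + 16]
20. n11.env = 29  [C₀.depth + 4]
21. n12.lab = "yw"  [terminal]
22. n11.cnt = 28  [len(g.lab) + 26]
23. n11.depth = 7  [C.env + C.fin - 46]
24. n2.pre = 27  [C₁.cnt + C₀.cnt - 9]
25. n0.lab = 12  [B.pre * -2 + 66]
26. n0.acc = 29  [29]
27. n0.cnt = "xz"  ["xz"]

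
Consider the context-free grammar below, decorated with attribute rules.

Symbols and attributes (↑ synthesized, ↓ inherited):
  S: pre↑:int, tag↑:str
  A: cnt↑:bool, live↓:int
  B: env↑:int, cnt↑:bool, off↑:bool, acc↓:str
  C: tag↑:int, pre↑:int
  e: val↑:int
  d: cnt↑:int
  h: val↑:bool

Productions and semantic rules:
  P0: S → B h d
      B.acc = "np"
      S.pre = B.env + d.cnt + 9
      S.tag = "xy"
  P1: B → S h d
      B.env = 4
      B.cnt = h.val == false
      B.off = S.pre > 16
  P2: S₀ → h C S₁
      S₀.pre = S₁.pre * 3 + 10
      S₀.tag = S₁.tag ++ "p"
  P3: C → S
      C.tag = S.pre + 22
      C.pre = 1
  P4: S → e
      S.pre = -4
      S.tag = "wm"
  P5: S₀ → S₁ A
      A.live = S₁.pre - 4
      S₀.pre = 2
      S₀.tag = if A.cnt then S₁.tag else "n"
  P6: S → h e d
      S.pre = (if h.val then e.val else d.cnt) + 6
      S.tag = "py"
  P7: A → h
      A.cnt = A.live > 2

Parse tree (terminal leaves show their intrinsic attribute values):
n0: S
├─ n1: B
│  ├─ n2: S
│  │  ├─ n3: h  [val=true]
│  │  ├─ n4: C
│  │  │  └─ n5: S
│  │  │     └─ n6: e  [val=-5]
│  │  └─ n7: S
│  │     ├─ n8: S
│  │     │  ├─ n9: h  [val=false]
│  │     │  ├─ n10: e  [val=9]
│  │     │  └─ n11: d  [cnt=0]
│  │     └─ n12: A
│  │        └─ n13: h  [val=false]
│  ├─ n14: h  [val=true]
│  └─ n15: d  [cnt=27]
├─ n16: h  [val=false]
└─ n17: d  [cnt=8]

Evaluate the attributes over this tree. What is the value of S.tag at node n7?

1. n1.acc = "np"  ["np"]
2. n3.val = true  [terminal]
3. n6.val = -5  [terminal]
4. n5.pre = -4  [-4]
5. n5.tag = "wm"  ["wm"]
6. n4.tag = 18  [S.pre + 22]
7. n4.pre = 1  [1]
8. n9.val = false  [terminal]
9. n10.val = 9  [terminal]
10. n11.cnt = 0  [terminal]
11. n8.pre = 6  [(if h.val then e.val else d.cnt) + 6]
12. n8.tag = "py"  ["py"]
13. n12.live = 2  [S₁.pre - 4]
14. n13.val = false  [terminal]
15. n12.cnt = false  [A.live > 2]
16. n7.pre = 2  [2]
17. n7.tag = "n"  [if A.cnt then S₁.tag else "n"]
18. n2.pre = 16  [S₁.pre * 3 + 10]
19. n2.tag = "np"  [S₁.tag ++ "p"]
20. n14.val = true  [terminal]
21. n15.cnt = 27  [terminal]
22. n1.env = 4  [4]
23. n1.cnt = false  [h.val == false]
24. n1.off = false  [S.pre > 16]
25. n16.val = false  [terminal]
26. n17.cnt = 8  [terminal]
27. n0.pre = 21  [B.env + d.cnt + 9]
28. n0.tag = "xy"  ["xy"]

"n"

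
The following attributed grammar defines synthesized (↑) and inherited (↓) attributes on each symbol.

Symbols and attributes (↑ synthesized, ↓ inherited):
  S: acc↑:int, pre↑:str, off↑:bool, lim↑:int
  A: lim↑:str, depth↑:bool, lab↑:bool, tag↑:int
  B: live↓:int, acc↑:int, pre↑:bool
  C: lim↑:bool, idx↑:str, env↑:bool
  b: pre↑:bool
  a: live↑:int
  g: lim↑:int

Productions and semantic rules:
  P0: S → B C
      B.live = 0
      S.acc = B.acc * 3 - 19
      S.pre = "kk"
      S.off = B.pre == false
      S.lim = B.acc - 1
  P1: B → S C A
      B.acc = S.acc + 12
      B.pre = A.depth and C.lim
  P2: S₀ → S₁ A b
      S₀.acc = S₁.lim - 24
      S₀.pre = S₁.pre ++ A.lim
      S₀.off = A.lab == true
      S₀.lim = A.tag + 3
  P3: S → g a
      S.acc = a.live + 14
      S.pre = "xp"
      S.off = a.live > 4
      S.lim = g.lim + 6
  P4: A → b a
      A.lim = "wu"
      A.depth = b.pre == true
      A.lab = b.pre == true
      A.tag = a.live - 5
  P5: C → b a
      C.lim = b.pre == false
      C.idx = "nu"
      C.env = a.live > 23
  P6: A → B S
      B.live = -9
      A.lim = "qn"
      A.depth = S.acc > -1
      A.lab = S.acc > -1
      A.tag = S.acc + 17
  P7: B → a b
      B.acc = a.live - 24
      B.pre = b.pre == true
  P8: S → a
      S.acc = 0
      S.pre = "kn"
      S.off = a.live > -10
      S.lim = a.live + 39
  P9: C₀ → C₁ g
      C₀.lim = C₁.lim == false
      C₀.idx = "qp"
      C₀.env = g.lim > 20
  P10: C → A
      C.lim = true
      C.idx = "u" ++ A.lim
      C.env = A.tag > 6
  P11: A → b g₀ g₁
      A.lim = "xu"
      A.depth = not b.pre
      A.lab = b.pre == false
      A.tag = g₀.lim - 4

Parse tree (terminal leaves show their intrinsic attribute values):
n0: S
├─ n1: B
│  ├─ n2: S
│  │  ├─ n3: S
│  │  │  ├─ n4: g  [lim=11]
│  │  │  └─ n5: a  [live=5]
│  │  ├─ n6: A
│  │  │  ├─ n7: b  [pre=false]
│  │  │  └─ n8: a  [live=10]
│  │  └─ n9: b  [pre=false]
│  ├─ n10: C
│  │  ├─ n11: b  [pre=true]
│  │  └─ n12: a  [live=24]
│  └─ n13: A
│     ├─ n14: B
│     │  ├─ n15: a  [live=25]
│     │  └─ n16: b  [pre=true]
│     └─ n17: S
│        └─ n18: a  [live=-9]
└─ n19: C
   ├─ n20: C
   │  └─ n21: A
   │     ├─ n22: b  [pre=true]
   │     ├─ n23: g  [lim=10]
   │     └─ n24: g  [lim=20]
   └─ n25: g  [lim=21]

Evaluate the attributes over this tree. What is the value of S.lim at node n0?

1. n1.live = 0  [0]
2. n4.lim = 11  [terminal]
3. n5.live = 5  [terminal]
4. n3.acc = 19  [a.live + 14]
5. n3.pre = "xp"  ["xp"]
6. n3.off = true  [a.live > 4]
7. n3.lim = 17  [g.lim + 6]
8. n7.pre = false  [terminal]
9. n8.live = 10  [terminal]
10. n6.lim = "wu"  ["wu"]
11. n6.depth = false  [b.pre == true]
12. n6.lab = false  [b.pre == true]
13. n6.tag = 5  [a.live - 5]
14. n9.pre = false  [terminal]
15. n2.acc = -7  [S₁.lim - 24]
16. n2.pre = "xpwu"  [S₁.pre ++ A.lim]
17. n2.off = false  [A.lab == true]
18. n2.lim = 8  [A.tag + 3]
19. n11.pre = true  [terminal]
20. n12.live = 24  [terminal]
21. n10.lim = false  [b.pre == false]
22. n10.idx = "nu"  ["nu"]
23. n10.env = true  [a.live > 23]
24. n14.live = -9  [-9]
25. n15.live = 25  [terminal]
26. n16.pre = true  [terminal]
27. n14.acc = 1  [a.live - 24]
28. n14.pre = true  [b.pre == true]
29. n18.live = -9  [terminal]
30. n17.acc = 0  [0]
31. n17.pre = "kn"  ["kn"]
32. n17.off = true  [a.live > -10]
33. n17.lim = 30  [a.live + 39]
34. n13.lim = "qn"  ["qn"]
35. n13.depth = true  [S.acc > -1]
36. n13.lab = true  [S.acc > -1]
37. n13.tag = 17  [S.acc + 17]
38. n1.acc = 5  [S.acc + 12]
39. n1.pre = false  [A.depth and C.lim]
40. n22.pre = true  [terminal]
41. n23.lim = 10  [terminal]
42. n24.lim = 20  [terminal]
43. n21.lim = "xu"  ["xu"]
44. n21.depth = false  [not b.pre]
45. n21.lab = false  [b.pre == false]
46. n21.tag = 6  [g₀.lim - 4]
47. n20.lim = true  [true]
48. n20.idx = "uxu"  ["u" ++ A.lim]
49. n20.env = false  [A.tag > 6]
50. n25.lim = 21  [terminal]
51. n19.lim = false  [C₁.lim == false]
52. n19.idx = "qp"  ["qp"]
53. n19.env = true  [g.lim > 20]
54. n0.acc = -4  [B.acc * 3 - 19]
55. n0.pre = "kk"  ["kk"]
56. n0.off = true  [B.pre == false]
57. n0.lim = 4  [B.acc - 1]

4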